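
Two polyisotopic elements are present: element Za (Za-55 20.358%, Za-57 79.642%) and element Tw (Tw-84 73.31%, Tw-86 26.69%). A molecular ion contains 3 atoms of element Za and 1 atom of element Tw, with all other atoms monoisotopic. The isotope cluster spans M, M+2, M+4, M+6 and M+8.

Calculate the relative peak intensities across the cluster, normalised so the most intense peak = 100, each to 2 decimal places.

Element Za pattern (n=3): 0.00843734 : 0.09902244 : 0.38738311 : 0.50515711
Element Tw pattern (n=1): 0.7331 : 0.2669
Convolve the two distributions (both contribute in 2-u steps):
  M: 0.00843734×0.7331 = 0.006185
  M+2: 0.00843734×0.2669 + 0.09902244×0.7331 = 0.074845
  M+4: 0.09902244×0.2669 + 0.38738311×0.7331 = 0.310420
  M+6: 0.38738311×0.2669 + 0.50515711×0.7331 = 0.473723
  M+8: 0.50515711×0.2669 = 0.134826
Scale to base peak (0.473723) = 100: 1.31 : 15.80 : 65.53 : 100.00 : 28.46

1.31 : 15.80 : 65.53 : 100.00 : 28.46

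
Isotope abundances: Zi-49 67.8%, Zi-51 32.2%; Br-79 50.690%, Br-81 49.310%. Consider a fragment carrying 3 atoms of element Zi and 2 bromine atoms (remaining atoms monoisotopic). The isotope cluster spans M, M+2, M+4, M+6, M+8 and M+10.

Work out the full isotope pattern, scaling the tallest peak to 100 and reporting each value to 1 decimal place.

Element Zi pattern (n=3): 0.31166575 : 0.44405474 : 0.21089326 : 0.03338625
Bromine pattern (n=2): 0.25694761 : 0.49990478 : 0.24314761
Convolve the two distributions (both contribute in 2-u steps):
  M: 0.31166575×0.25694761 = 0.080082
  M+2: 0.31166575×0.49990478 + 0.44405474×0.25694761 = 0.269902
  M+4: 0.31166575×0.24314761 + 0.44405474×0.49990478 + 0.21089326×0.25694761 = 0.351954
  M+6: 0.44405474×0.24314761 + 0.21089326×0.49990478 + 0.03338625×0.25694761 = 0.221976
  M+8: 0.21089326×0.24314761 + 0.03338625×0.49990478 = 0.067968
  M+10: 0.03338625×0.24314761 = 0.008118
Scale to base peak (0.351954) = 100: 22.8 : 76.7 : 100.0 : 63.1 : 19.3 : 2.3

22.8 : 76.7 : 100.0 : 63.1 : 19.3 : 2.3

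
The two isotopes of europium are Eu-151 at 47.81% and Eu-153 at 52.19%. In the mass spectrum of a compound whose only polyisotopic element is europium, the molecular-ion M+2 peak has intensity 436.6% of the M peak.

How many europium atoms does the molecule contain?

With n Eu atoms, P(M+2)/P(M) = C(n,1)·p^(n−1)q / p^n = n·q/p = n · 0.5219/0.4781.
n = 4.366 × 0.4781/0.5219 = 4.00 ≈ 4

4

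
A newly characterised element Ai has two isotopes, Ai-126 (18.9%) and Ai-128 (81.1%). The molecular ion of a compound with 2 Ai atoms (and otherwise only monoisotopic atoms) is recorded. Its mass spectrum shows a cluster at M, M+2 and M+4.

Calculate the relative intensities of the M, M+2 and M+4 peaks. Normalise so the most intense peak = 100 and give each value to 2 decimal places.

Each Ai atom is independently Ai-126 (p = 0.189) or Ai-128 (q = 0.811); the cluster is the binomial expansion (p + q)^2.
P(M) = 0.189^2 = 0.035721
P(M+2) = 2 × 0.189^1 × 0.811^1 = 0.306558
P(M+4) = 0.811^2 = 0.657721
The M+4 peak is largest (0.657721); scaling to 100 gives 5.43 : 46.61 : 100.00.

5.43 : 46.61 : 100.00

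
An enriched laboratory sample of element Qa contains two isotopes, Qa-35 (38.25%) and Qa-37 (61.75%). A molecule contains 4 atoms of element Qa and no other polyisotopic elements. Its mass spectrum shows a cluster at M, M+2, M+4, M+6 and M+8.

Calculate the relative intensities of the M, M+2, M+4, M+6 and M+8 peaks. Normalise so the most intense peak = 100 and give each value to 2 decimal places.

5.94 : 38.37 : 92.91 : 100.00 : 40.36

Expanding (0.3825 + 0.6175)^4:
P(M) = 0.3825^4 = 0.021406
P(M+2) = 4 × 0.3825^3 × 0.6175^1 = 0.138226
P(M+4) = 6 × 0.3825^2 × 0.6175^2 = 0.334725
P(M+6) = 4 × 0.3825^1 × 0.6175^3 = 0.360249
P(M+8) = 0.6175^4 = 0.145394
The M+6 peak is largest (0.360249); scaling to 100 gives 5.94 : 38.37 : 92.91 : 100.00 : 40.36.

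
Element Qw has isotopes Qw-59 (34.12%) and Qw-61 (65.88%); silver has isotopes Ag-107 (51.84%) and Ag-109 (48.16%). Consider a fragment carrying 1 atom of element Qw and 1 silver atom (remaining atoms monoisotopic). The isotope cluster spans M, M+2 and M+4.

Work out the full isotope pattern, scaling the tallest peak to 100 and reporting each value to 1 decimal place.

35.0 : 100.0 : 62.7

Element Qw pattern (n=1): 0.3412 : 0.6588
Silver pattern (n=1): 0.5184 : 0.4816
Convolve the two distributions (both contribute in 2-u steps):
  M: 0.3412×0.5184 = 0.176878
  M+2: 0.3412×0.4816 + 0.6588×0.5184 = 0.505844
  M+4: 0.6588×0.4816 = 0.317278
Scale to base peak (0.505844) = 100: 35.0 : 100.0 : 62.7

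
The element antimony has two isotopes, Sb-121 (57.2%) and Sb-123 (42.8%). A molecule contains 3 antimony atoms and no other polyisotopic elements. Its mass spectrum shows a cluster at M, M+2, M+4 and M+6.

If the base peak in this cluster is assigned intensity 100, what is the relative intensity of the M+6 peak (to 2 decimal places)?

18.66

Term probabilities: M 0.1871, M+2 0.4201, M+4 0.3143, M+6 0.0784. Base peak = M+2.
P(M+2) = C(3,1) × 0.572^2 × 0.428^1 = 3 × 0.327184 × 0.4280 = 0.420104 (base)
P(M+6) = C(3,3) × 0.572^0 × 0.428^3 = 1 × 1.0000 × 0.07840275 = 0.078403
Relative intensity = 0.078403 / 0.420104 × 100 = 18.66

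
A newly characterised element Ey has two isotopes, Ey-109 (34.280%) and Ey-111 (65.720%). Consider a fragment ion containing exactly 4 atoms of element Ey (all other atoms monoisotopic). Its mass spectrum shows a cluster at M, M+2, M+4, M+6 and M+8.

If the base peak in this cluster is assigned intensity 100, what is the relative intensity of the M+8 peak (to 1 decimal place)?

47.9

Binomial terms of (0.34280 + 0.65720)^4: M 0.0138, M+2 0.1059, M+4 0.3045, M+6 0.3892, M+8 0.1865 → M+6 is the base peak.
P(M+6) = C(4,3) × 0.34280^1 × 0.65720^3 = 4 × 0.3428 × 0.28385246 = 0.389218 (base)
P(M+8) = C(4,4) × 0.34280^0 × 0.65720^4 = 1 × 1.0000 × 0.18654784 = 0.186548
Relative intensity = 0.186548 / 0.389218 × 100 = 47.9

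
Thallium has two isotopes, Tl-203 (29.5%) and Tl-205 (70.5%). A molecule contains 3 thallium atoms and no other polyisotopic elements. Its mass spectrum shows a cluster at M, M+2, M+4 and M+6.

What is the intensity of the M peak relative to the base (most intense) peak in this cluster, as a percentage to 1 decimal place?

Binomial terms of (0.295 + 0.705)^3: M 0.0257, M+2 0.1841, M+4 0.4399, M+6 0.3504 → M+4 is the base peak.
P(M+4) = C(3,2) × 0.295^1 × 0.705^2 = 3 × 0.2950 × 0.497025 = 0.439867 (base)
P(M) = C(3,0) × 0.295^3 × 0.705^0 = 1 × 0.02567237 × 1.0000 = 0.025672
Relative intensity = 0.025672 / 0.439867 × 100 = 5.8

5.8%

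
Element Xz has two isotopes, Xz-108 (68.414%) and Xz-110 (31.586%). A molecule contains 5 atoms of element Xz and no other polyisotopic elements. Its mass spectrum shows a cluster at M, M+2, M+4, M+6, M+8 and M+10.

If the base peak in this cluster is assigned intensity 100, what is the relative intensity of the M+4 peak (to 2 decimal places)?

92.34

Term probabilities: M 0.1499, M+2 0.3460, M+4 0.3195, M+6 0.1475, M+8 0.0340, M+10 0.0031. Base peak = M+2.
P(M+2) = C(5,1) × 0.68414^4 × 0.31586^1 = 5 × 0.2190685 × 0.31586 = 0.345975 (base)
P(M+4) = C(5,2) × 0.68414^3 × 0.31586^2 = 10 × 0.32021004 × 0.09976754 = 0.319466
Relative intensity = 0.319466 / 0.345975 × 100 = 92.34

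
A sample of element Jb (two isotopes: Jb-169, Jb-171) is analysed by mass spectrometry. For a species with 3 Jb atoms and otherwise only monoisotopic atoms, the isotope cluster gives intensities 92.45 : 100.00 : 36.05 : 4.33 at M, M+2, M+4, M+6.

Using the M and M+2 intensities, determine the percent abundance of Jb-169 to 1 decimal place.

73.5%

If p is the fraction of Jb that is Jb-169, then I(M+2)/I(M) = [C(3,1)·p^2·(1−p)] / p^3 = 3·(1−p)/p = 100.00/92.45 = 1.0817
(1−p)/p = 1.0817/3 = 0.3606  ⇒  p = 1/(1 + 0.3606) = 0.7350
Jb-169: 73.5%, Jb-171: 26.5%.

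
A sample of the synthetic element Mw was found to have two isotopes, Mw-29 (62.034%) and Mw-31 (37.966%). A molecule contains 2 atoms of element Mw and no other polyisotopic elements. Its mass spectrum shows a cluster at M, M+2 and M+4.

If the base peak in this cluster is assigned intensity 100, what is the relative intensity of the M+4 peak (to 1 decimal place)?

(0.62034 + 0.37966)^2 gives M 0.3848, M+2 0.4710, M+4 0.1441; the largest is M+2.
P(M+2) = C(2,1) × 0.62034^1 × 0.37966^1 = 2 × 0.62034 × 0.37966 = 0.471037 (base)
P(M+4) = C(2,2) × 0.62034^0 × 0.37966^2 = 1 × 1.0000 × 0.14414172 = 0.144142
Relative intensity = 0.144142 / 0.471037 × 100 = 30.6

30.6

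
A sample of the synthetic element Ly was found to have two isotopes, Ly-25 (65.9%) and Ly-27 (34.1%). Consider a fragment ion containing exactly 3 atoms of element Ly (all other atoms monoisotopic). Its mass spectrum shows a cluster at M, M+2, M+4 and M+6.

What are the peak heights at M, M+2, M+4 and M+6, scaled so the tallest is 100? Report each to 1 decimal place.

Expanding (0.659 + 0.341)^3:
P(M) = 0.659^3 = 0.286191
P(M+2) = 3 × 0.659^2 × 0.341^1 = 0.444269
P(M+4) = 3 × 0.659^1 × 0.341^2 = 0.229888
P(M+6) = 0.341^3 = 0.039652
The M+2 peak is largest (0.444269); scaling to 100 gives 64.4 : 100.0 : 51.7 : 8.9.

64.4 : 100.0 : 51.7 : 8.9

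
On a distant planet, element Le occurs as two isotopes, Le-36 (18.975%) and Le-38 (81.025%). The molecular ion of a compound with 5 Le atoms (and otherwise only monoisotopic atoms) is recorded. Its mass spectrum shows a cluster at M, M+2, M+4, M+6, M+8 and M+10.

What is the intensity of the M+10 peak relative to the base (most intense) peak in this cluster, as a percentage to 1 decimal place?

85.4%

Term probabilities: M 0.0002, M+2 0.0053, M+4 0.0449, M+6 0.1915, M+8 0.4089, M+10 0.3492. Base peak = M+8.
P(M+8) = C(5,4) × 0.18975^1 × 0.81025^4 = 5 × 0.18975 × 0.4309989 = 0.408910 (base)
P(M+10) = C(5,5) × 0.18975^0 × 0.81025^5 = 1 × 1.0000 × 0.34921686 = 0.349217
Relative intensity = 0.349217 / 0.408910 × 100 = 85.4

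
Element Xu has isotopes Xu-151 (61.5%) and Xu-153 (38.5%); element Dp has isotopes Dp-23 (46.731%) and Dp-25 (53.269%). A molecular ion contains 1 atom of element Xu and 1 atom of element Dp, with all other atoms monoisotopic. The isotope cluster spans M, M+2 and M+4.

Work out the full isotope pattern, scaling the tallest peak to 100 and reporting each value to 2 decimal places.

56.63 : 100.00 : 40.41

Element Xu pattern (n=1): 0.6150 : 0.3850
Element Dp pattern (n=1): 0.46731 : 0.53269
Convolve the two distributions (both contribute in 2-u steps):
  M: 0.6150×0.46731 = 0.287396
  M+2: 0.6150×0.53269 + 0.3850×0.46731 = 0.507519
  M+4: 0.3850×0.53269 = 0.205086
Scale to base peak (0.507519) = 100: 56.63 : 100.00 : 40.41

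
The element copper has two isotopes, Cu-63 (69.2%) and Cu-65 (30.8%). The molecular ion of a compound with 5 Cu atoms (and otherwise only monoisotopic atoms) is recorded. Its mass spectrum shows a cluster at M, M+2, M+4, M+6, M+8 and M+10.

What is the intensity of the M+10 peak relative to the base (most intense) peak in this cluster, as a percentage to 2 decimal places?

0.78%

(0.692 + 0.308)^5 gives M 0.1587, M+2 0.3531, M+4 0.3144, M+6 0.1399, M+8 0.0311, M+10 0.0028; the largest is M+2.
P(M+2) = C(5,1) × 0.692^4 × 0.308^1 = 5 × 0.22931073 × 0.3080 = 0.353139 (base)
P(M+10) = C(5,5) × 0.692^0 × 0.308^5 = 1 × 1.0000 × 0.00277175 = 0.002772
Relative intensity = 0.002772 / 0.353139 × 100 = 0.78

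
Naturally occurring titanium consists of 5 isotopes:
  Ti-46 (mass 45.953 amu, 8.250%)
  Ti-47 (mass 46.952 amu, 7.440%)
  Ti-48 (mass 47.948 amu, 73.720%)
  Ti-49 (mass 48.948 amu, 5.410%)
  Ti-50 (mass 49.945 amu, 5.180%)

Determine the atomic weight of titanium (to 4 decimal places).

Average mass = Σ (abundance × isotope mass) = 0.08250 × 45.953 + 0.07440 × 46.952 + 0.73720 × 47.948 + 0.05410 × 48.948 + 0.05180 × 49.945
= 3.79112 + 3.49323 + 35.34727 + 2.64809 + 2.58715 = 47.86686 amu

47.8669 amu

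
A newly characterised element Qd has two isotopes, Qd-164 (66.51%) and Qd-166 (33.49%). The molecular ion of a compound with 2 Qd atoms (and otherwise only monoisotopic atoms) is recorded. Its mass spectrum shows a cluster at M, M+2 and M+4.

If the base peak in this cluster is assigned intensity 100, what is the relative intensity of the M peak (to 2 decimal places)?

Binomial terms of (0.6651 + 0.3349)^2: M 0.4424, M+2 0.4455, M+4 0.1122 → M+2 is the base peak.
P(M+2) = C(2,1) × 0.6651^1 × 0.3349^1 = 2 × 0.6651 × 0.3349 = 0.445484 (base)
P(M) = C(2,0) × 0.6651^2 × 0.3349^0 = 1 × 0.44235801 × 1.0000 = 0.442358
Relative intensity = 0.442358 / 0.445484 × 100 = 99.30

99.30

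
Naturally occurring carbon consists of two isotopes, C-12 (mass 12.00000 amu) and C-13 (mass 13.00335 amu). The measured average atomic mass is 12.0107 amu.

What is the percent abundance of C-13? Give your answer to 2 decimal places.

Writing the weighted mean with unknown fraction x of C-12:
12.00000·x + 13.00335·(1 − x) = 12.0107
(12.00000 − 13.00335)·x = 12.0107 − 13.00335
x = -0.99265 / -1.00335 = 0.98934 → 98.93% C-12, 1.07% C-13.

1.07%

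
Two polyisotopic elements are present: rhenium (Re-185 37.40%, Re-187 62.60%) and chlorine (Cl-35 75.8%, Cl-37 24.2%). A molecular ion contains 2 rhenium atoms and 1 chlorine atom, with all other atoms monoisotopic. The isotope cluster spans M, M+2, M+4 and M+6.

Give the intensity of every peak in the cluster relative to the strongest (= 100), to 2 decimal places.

25.84 : 94.74 : 100.00 : 23.11

Rhenium pattern (n=2): 0.139876 : 0.468248 : 0.391876
Chlorine pattern (n=1): 0.7580 : 0.2420
Convolve the two distributions (both contribute in 2-u steps):
  M: 0.139876×0.7580 = 0.106026
  M+2: 0.139876×0.2420 + 0.468248×0.7580 = 0.388782
  M+4: 0.468248×0.2420 + 0.391876×0.7580 = 0.410358
  M+6: 0.391876×0.2420 = 0.094834
Scale to base peak (0.410358) = 100: 25.84 : 94.74 : 100.00 : 23.11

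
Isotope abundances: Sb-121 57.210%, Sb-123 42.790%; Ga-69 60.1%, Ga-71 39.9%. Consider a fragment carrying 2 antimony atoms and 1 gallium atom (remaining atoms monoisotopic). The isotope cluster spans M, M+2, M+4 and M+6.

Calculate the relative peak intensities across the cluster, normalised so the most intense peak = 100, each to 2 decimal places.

Antimony pattern (n=2): 0.32729841 : 0.48960318 : 0.18309841
Gallium pattern (n=1): 0.6010 : 0.3990
Convolve the two distributions (both contribute in 2-u steps):
  M: 0.32729841×0.6010 = 0.196706
  M+2: 0.32729841×0.3990 + 0.48960318×0.6010 = 0.424844
  M+4: 0.48960318×0.3990 + 0.18309841×0.6010 = 0.305394
  M+6: 0.18309841×0.3990 = 0.073056
Scale to base peak (0.424844) = 100: 46.30 : 100.00 : 71.88 : 17.20

46.30 : 100.00 : 71.88 : 17.20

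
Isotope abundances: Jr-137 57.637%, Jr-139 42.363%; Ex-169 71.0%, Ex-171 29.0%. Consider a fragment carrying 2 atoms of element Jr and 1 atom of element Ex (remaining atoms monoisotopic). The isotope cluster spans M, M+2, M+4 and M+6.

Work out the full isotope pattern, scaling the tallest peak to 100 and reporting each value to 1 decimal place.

53.2 : 100.0 : 60.7 : 11.7

Element Jr pattern (n=2): 0.33220238 : 0.48833525 : 0.17946238
Element Ex pattern (n=1): 0.7100 : 0.2900
Convolve the two distributions (both contribute in 2-u steps):
  M: 0.33220238×0.7100 = 0.235864
  M+2: 0.33220238×0.2900 + 0.48833525×0.7100 = 0.443057
  M+4: 0.48833525×0.2900 + 0.17946238×0.7100 = 0.269036
  M+6: 0.17946238×0.2900 = 0.052044
Scale to base peak (0.443057) = 100: 53.2 : 100.0 : 60.7 : 11.7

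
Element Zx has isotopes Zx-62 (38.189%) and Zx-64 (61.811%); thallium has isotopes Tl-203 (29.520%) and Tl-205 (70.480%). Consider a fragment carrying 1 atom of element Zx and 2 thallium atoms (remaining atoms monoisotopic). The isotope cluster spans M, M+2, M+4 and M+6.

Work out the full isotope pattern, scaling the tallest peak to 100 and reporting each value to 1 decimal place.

7.4 : 47.6 : 100.0 : 68.7

Element Zx pattern (n=1): 0.38189 : 0.61811
Thallium pattern (n=2): 0.08714304 : 0.41611392 : 0.49674304
Convolve the two distributions (both contribute in 2-u steps):
  M: 0.38189×0.08714304 = 0.033279
  M+2: 0.38189×0.41611392 + 0.61811×0.08714304 = 0.212774
  M+4: 0.38189×0.49674304 + 0.61811×0.41611392 = 0.446905
  M+6: 0.61811×0.49674304 = 0.307042
Scale to base peak (0.446905) = 100: 7.4 : 47.6 : 100.0 : 68.7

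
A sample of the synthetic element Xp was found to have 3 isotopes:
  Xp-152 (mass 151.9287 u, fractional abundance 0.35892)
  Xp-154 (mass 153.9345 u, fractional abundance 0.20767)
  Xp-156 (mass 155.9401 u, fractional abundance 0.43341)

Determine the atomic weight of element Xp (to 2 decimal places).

Weight each isotope mass by its fractional abundance: 0.35892 × 151.9287 + 0.20767 × 153.9345 + 0.43341 × 155.9401
= 54.53025 + 31.96758 + 67.58600 = 154.08383 u

154.08 u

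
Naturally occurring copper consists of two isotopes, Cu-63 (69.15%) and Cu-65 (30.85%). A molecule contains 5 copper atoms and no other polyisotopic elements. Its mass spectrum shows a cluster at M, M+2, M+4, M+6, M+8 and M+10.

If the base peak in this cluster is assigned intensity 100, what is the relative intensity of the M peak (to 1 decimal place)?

44.8

Term probabilities: M 0.1581, M+2 0.3527, M+4 0.3147, M+6 0.1404, M+8 0.0313, M+10 0.0028. Base peak = M+2.
P(M+2) = C(5,1) × 0.6915^4 × 0.3085^1 = 5 × 0.2286487 × 0.3085 = 0.352691 (base)
P(M) = C(5,0) × 0.6915^5 × 0.3085^0 = 1 × 0.15811058 × 1.0000 = 0.158111
Relative intensity = 0.158111 / 0.352691 × 100 = 44.8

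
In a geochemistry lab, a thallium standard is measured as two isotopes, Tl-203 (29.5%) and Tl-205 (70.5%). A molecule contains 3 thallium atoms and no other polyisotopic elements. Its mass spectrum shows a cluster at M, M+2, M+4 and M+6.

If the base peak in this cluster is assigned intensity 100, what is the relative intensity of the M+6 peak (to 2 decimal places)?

Term probabilities: M 0.0257, M+2 0.1841, M+4 0.4399, M+6 0.3504. Base peak = M+4.
P(M+4) = C(3,2) × 0.295^1 × 0.705^2 = 3 × 0.2950 × 0.497025 = 0.439867 (base)
P(M+6) = C(3,3) × 0.295^0 × 0.705^3 = 1 × 1.0000 × 0.35040263 = 0.350403
Relative intensity = 0.350403 / 0.439867 × 100 = 79.66

79.66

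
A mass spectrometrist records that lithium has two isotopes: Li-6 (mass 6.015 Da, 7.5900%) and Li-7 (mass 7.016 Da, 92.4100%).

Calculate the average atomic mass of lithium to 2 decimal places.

6.94 Da

Weight each isotope mass by its fractional abundance: 0.075900 × 6.015 + 0.924100 × 7.016
= 0.4565 + 6.4835 = 6.9400 Da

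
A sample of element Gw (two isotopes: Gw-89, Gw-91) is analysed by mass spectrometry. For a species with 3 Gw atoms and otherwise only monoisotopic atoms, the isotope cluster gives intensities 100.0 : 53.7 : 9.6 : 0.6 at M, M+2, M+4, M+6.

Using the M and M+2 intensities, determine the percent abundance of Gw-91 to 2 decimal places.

15.18%

If p is the fraction of Gw that is Gw-89, then I(M+2)/I(M) = [C(3,1)·p^2·(1−p)] / p^3 = 3·(1−p)/p = 53.7/100.0 = 0.5370
(1−p)/p = 0.5370/3 = 0.1790  ⇒  p = 1/(1 + 0.1790) = 0.8482
Gw-89: 84.82%, Gw-91: 15.18%.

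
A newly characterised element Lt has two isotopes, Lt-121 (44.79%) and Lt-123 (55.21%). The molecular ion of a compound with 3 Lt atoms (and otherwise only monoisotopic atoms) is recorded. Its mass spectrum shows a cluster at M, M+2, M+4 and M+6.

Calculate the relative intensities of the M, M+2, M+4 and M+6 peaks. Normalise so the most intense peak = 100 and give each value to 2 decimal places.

21.94 : 81.13 : 100.00 : 41.09

Expanding (0.4479 + 0.5521)^3:
P(M) = 0.4479^3 = 0.089855
P(M+2) = 3 × 0.4479^2 × 0.5521^1 = 0.332278
P(M+4) = 3 × 0.4479^1 × 0.5521^2 = 0.409579
P(M+6) = 0.5521^3 = 0.168288
The M+4 peak is largest (0.409579); scaling to 100 gives 21.94 : 81.13 : 100.00 : 41.09.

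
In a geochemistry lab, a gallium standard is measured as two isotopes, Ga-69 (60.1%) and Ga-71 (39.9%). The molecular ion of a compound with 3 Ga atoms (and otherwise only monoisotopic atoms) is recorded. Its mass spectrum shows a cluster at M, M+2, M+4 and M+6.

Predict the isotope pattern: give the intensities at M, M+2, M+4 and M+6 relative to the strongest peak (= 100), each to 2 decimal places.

The 3 Ga atoms are independent, so intensities follow the terms of (0.601 + 0.399)^3.
P(M) = 0.601^3 = 0.217082
P(M+2) = 3 × 0.601^2 × 0.399^1 = 0.432358
P(M+4) = 3 × 0.601^1 × 0.399^2 = 0.287039
P(M+6) = 0.399^3 = 0.063521
The M+2 peak is largest (0.432358); scaling to 100 gives 50.21 : 100.00 : 66.39 : 14.69.

50.21 : 100.00 : 66.39 : 14.69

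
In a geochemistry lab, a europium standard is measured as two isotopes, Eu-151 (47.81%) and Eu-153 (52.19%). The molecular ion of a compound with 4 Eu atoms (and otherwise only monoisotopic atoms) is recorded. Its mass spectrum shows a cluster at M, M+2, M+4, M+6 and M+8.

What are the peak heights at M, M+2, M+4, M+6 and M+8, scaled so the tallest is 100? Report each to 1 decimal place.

14.0 : 61.1 : 100.0 : 72.8 : 19.9

Each Eu atom is independently Eu-151 (p = 0.4781) or Eu-153 (q = 0.5219); the cluster is the binomial expansion (p + q)^4.
P(M) = 0.4781^4 = 0.052249
P(M+2) = 4 × 0.4781^3 × 0.5219^1 = 0.228141
P(M+4) = 6 × 0.4781^2 × 0.5219^2 = 0.373563
P(M+6) = 4 × 0.4781^1 × 0.5219^3 = 0.271857
P(M+8) = 0.5219^4 = 0.074191
The M+4 peak is largest (0.373563); scaling to 100 gives 14.0 : 61.1 : 100.0 : 72.8 : 19.9.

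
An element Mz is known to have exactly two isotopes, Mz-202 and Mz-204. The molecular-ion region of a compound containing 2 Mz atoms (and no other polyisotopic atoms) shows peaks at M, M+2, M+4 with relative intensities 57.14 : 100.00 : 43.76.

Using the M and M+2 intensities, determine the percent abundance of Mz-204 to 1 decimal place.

46.7%

If p is the fraction of Mz that is Mz-202, then I(M+2)/I(M) = [C(2,1)·p^1·(1−p)] / p^2 = 2·(1−p)/p = 100.00/57.14 = 1.7501
(1−p)/p = 1.7501/2 = 0.8750  ⇒  p = 1/(1 + 0.8750) = 0.5333
Mz-202: 53.3%, Mz-204: 46.7%.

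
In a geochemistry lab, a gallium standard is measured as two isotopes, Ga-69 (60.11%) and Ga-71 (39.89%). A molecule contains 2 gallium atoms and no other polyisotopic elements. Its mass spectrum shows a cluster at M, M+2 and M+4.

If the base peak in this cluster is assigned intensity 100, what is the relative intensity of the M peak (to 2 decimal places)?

(0.6011 + 0.3989)^2 gives M 0.3613, M+2 0.4796, M+4 0.1591; the largest is M+2.
P(M+2) = C(2,1) × 0.6011^1 × 0.3989^1 = 2 × 0.6011 × 0.3989 = 0.479558 (base)
P(M) = C(2,0) × 0.6011^2 × 0.3989^0 = 1 × 0.36132121 × 1.0000 = 0.361321
Relative intensity = 0.361321 / 0.479558 × 100 = 75.34

75.34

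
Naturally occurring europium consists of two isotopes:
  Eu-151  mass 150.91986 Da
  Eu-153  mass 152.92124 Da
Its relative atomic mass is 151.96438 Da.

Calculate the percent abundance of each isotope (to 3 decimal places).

With x = fraction of Eu-151 (so Eu-153 is 1 − x):
150.91986·x + 152.92124·(1 − x) = 151.96438
(150.91986 − 152.92124)·x = 151.96438 − 152.92124
x = -0.95686 / -2.00138 = 0.47810 → 47.810% Eu-151, 52.190% Eu-153.

Eu-151: 47.810%, Eu-153: 52.190%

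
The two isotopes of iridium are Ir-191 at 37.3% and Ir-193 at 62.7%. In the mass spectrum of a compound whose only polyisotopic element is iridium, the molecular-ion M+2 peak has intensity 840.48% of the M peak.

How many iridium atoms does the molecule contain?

The M+2/M ratio from n Ir atoms is n · q/p = n · 0.627/0.373.
n = 8.4048 × 0.373/0.627 = 5.00 ≈ 5

5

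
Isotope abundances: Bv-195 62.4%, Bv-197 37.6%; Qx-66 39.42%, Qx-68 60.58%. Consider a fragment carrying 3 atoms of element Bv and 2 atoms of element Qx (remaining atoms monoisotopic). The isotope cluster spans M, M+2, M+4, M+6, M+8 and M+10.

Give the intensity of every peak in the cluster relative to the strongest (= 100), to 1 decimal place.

Element Bv pattern (n=3): 0.24297062 : 0.43921613 : 0.26465587 : 0.05315738
Element Qx pattern (n=2): 0.15539364 : 0.47761272 : 0.36699364
Convolve the two distributions (both contribute in 2-u steps):
  M: 0.24297062×0.15539364 = 0.037756
  M+2: 0.24297062×0.47761272 + 0.43921613×0.15539364 = 0.184297
  M+4: 0.24297062×0.36699364 + 0.43921613×0.47761272 + 0.26465587×0.15539364 = 0.340070
  M+6: 0.43921613×0.36699364 + 0.26465587×0.47761272 + 0.05315738×0.15539364 = 0.295853
  M+8: 0.26465587×0.36699364 + 0.05315738×0.47761272 = 0.122516
  M+10: 0.05315738×0.36699364 = 0.019508
Scale to base peak (0.340070) = 100: 11.1 : 54.2 : 100.0 : 87.0 : 36.0 : 5.7

11.1 : 54.2 : 100.0 : 87.0 : 36.0 : 5.7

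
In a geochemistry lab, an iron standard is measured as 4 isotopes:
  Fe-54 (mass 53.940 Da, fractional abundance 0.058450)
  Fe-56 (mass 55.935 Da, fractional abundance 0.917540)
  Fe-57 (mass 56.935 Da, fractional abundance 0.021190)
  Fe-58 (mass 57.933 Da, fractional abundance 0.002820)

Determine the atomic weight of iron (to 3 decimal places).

Average mass = Σ (abundance × isotope mass) = 0.058450 × 53.940 + 0.917540 × 55.935 + 0.021190 × 56.935 + 0.002820 × 57.933
= 3.1528 + 51.3226 + 1.2065 + 0.1634 = 55.8453 Da

55.845 Da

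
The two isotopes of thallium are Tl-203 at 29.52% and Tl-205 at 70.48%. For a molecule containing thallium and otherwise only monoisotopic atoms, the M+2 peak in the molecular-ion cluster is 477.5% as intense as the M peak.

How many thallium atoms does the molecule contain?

The M+2/M ratio from n Tl atoms is n · q/p = n · 0.7048/0.2952.
n = 4.775 × 0.2952/0.7048 = 2.00 ≈ 2

2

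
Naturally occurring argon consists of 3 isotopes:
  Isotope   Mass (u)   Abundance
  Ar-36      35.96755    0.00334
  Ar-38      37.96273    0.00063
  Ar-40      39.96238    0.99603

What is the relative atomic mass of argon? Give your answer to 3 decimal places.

Average mass = Σ (abundance × isotope mass) = 0.00334 × 35.96755 + 0.00063 × 37.96273 + 0.99603 × 39.96238
= 0.120132 + 0.023917 + 39.803729 = 39.947778 u

39.948 u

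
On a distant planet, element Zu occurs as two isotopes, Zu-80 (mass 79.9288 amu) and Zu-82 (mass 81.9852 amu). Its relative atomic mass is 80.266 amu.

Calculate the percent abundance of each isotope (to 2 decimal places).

Zu-80: 83.60%, Zu-82: 16.40%

Let x be the fractional abundance of Zu-80; then Zu-82 has abundance 1 − x.
79.9288·x + 81.9852·(1 − x) = 80.266
(79.9288 − 81.9852)·x = 80.266 − 81.9852
x = -1.7192 / -2.0564 = 0.83602 → 83.60% Zu-80, 16.40% Zu-82.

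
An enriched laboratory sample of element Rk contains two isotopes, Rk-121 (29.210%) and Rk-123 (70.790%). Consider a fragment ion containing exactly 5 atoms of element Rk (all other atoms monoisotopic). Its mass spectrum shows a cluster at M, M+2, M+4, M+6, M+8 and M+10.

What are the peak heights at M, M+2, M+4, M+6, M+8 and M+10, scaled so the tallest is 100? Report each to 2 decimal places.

Each Rk atom is independently Rk-121 (p = 0.29210) or Rk-123 (q = 0.70790); the cluster is the binomial expansion (p + q)^5.
P(M) = 0.29210^5 = 0.002126
P(M+2) = 5 × 0.29210^4 × 0.70790^1 = 0.025767
P(M+4) = 10 × 0.29210^3 × 0.70790^2 = 0.124893
P(M+6) = 10 × 0.29210^2 × 0.70790^3 = 0.302677
P(M+8) = 5 × 0.29210^1 × 0.70790^4 = 0.366766
P(M+10) = 0.70790^5 = 0.177770
The M+8 peak is largest (0.366766); scaling to 100 gives 0.58 : 7.03 : 34.05 : 82.53 : 100.00 : 48.47.

0.58 : 7.03 : 34.05 : 82.53 : 100.00 : 48.47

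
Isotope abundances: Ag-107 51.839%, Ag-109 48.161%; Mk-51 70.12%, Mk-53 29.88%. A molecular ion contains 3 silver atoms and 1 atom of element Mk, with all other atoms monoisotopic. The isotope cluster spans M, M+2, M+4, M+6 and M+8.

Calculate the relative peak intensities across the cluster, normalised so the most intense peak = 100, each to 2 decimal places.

26.48 : 85.07 : 100.00 : 50.44 : 9.05

Silver pattern (n=3): 0.13930601 : 0.38826655 : 0.36071887 : 0.11170857
Element Mk pattern (n=1): 0.7012 : 0.2988
Convolve the two distributions (both contribute in 2-u steps):
  M: 0.13930601×0.7012 = 0.097681
  M+2: 0.13930601×0.2988 + 0.38826655×0.7012 = 0.313877
  M+4: 0.38826655×0.2988 + 0.36071887×0.7012 = 0.368950
  M+6: 0.36071887×0.2988 + 0.11170857×0.7012 = 0.186113
  M+8: 0.11170857×0.2988 = 0.033379
Scale to base peak (0.368950) = 100: 26.48 : 85.07 : 100.00 : 50.44 : 9.05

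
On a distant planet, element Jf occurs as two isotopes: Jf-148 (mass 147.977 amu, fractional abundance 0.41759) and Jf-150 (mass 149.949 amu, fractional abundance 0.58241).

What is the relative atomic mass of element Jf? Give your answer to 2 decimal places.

149.13 amu

Weight each isotope mass by its fractional abundance: 0.41759 × 147.977 + 0.58241 × 149.949
= 61.7937 + 87.3318 = 149.1255 amu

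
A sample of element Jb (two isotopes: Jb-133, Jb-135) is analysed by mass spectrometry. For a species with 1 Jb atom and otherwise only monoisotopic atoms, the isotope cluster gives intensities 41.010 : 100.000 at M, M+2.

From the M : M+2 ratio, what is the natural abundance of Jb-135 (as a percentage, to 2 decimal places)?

70.92%

Let p = fractional abundance of Jb-133. I(M+2)/I(M) = [C(1,1)·p^0·(1−p)] / p^1 = 1·(1−p)/p = 100.000/41.010 = 2.4384
(1−p)/p = 2.4384/1 = 2.4384  ⇒  p = 1/(1 + 2.4384) = 0.2908
Jb-133: 29.08%, Jb-135: 70.92%.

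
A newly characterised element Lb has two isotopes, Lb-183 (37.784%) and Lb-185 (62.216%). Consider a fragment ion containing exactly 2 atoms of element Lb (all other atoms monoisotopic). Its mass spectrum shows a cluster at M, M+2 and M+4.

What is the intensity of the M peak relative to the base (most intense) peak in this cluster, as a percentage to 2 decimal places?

30.37%

Term probabilities: M 0.1428, M+2 0.4702, M+4 0.3871. Base peak = M+2.
P(M+2) = C(2,1) × 0.37784^1 × 0.62216^1 = 2 × 0.37784 × 0.62216 = 0.470154 (base)
P(M) = C(2,0) × 0.37784^2 × 0.62216^0 = 1 × 0.14276307 × 1.0000 = 0.142763
Relative intensity = 0.142763 / 0.470154 × 100 = 30.37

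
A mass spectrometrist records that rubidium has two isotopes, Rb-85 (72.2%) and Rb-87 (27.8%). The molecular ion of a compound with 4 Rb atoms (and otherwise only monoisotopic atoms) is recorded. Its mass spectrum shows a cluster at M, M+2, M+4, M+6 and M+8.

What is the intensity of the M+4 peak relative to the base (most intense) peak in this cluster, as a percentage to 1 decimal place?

(0.722 + 0.278)^4 gives M 0.2717, M+2 0.4185, M+4 0.2417, M+6 0.0620, M+8 0.0060; the largest is M+2.
P(M+2) = C(4,1) × 0.722^3 × 0.278^1 = 4 × 0.37636705 × 0.2780 = 0.418520 (base)
P(M+4) = C(4,2) × 0.722^2 × 0.278^2 = 6 × 0.521284 × 0.077284 = 0.241721
Relative intensity = 0.241721 / 0.418520 × 100 = 57.8

57.8%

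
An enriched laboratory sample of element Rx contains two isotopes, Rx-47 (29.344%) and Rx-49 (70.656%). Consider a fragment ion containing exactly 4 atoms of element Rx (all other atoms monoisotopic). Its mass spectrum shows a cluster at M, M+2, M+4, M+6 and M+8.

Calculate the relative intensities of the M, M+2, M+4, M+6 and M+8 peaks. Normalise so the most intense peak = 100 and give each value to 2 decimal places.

1.79 : 17.25 : 62.30 : 100.00 : 60.20

Each Rx atom is independently Rx-47 (p = 0.29344) or Rx-49 (q = 0.70656); the cluster is the binomial expansion (p + q)^4.
P(M) = 0.29344^4 = 0.007414
P(M+2) = 4 × 0.29344^3 × 0.70656^1 = 0.071411
P(M+4) = 6 × 0.29344^2 × 0.70656^2 = 0.257922
P(M+6) = 4 × 0.29344^1 × 0.70656^3 = 0.414025
P(M+8) = 0.70656^4 = 0.249228
The M+6 peak is largest (0.414025); scaling to 100 gives 1.79 : 17.25 : 62.30 : 100.00 : 60.20.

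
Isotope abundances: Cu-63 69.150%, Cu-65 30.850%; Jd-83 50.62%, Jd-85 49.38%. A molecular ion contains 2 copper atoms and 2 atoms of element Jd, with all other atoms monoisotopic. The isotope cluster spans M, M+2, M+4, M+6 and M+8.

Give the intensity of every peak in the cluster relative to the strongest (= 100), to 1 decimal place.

34.6 : 98.3 : 100.0 : 42.8 : 6.6

Copper pattern (n=2): 0.47817225 : 0.4266555 : 0.09517225
Element Jd pattern (n=2): 0.25623844 : 0.49992312 : 0.24383844
Convolve the two distributions (both contribute in 2-u steps):
  M: 0.47817225×0.25623844 = 0.122526
  M+2: 0.47817225×0.49992312 + 0.4266555×0.25623844 = 0.348375
  M+4: 0.47817225×0.24383844 + 0.4266555×0.49992312 + 0.09517225×0.25623844 = 0.354279
  M+6: 0.4266555×0.24383844 + 0.09517225×0.49992312 = 0.151614
  M+8: 0.09517225×0.24383844 = 0.023207
Scale to base peak (0.354279) = 100: 34.6 : 98.3 : 100.0 : 42.8 : 6.6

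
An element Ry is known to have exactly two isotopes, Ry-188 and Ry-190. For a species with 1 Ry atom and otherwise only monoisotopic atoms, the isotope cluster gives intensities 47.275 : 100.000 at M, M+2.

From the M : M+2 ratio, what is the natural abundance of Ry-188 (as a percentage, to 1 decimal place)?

Write p for the Ry-188 fraction. I(M+2)/I(M) = [C(1,1)·p^0·(1−p)] / p^1 = 1·(1−p)/p = 100.000/47.275 = 2.1153
(1−p)/p = 2.1153/1 = 2.1153  ⇒  p = 1/(1 + 2.1153) = 0.3210
Ry-188: 32.1%, Ry-190: 67.9%.

32.1%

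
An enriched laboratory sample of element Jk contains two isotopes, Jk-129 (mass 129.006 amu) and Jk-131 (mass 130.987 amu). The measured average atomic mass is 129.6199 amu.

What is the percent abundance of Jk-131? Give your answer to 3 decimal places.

30.989%

Let x be the fractional abundance of Jk-129; then Jk-131 has abundance 1 − x.
129.006·x + 130.987·(1 − x) = 129.6199
(129.006 − 130.987)·x = 129.6199 − 130.987
x = -1.3671 / -1.981 = 0.69011 → 69.011% Jk-129, 30.989% Jk-131.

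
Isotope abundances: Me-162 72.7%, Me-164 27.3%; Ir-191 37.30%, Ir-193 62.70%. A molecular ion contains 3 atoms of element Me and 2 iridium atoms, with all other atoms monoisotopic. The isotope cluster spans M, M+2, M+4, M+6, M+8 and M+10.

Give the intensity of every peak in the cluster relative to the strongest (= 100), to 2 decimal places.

14.21 : 63.79 : 100.00 : 66.21 : 19.52 : 2.13

Element Me pattern (n=3): 0.38424058 : 0.43286525 : 0.16254775 : 0.02034642
Iridium pattern (n=2): 0.139129 : 0.467742 : 0.393129
Convolve the two distributions (both contribute in 2-u steps):
  M: 0.38424058×0.139129 = 0.053459
  M+2: 0.38424058×0.467742 + 0.43286525×0.139129 = 0.239950
  M+4: 0.38424058×0.393129 + 0.43286525×0.467742 + 0.16254775×0.139129 = 0.376140
  M+6: 0.43286525×0.393129 + 0.16254775×0.467742 + 0.02034642×0.139129 = 0.249033
  M+8: 0.16254775×0.393129 + 0.02034642×0.467742 = 0.073419
  M+10: 0.02034642×0.393129 = 0.007999
Scale to base peak (0.376140) = 100: 14.21 : 63.79 : 100.00 : 66.21 : 19.52 : 2.13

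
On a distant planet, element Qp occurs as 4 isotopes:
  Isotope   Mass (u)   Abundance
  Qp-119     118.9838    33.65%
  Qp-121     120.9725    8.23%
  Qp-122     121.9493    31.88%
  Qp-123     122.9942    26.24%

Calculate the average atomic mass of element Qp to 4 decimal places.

121.1452 u

Average mass = Σ (abundance × isotope mass) = 0.3365 × 118.9838 + 0.0823 × 120.9725 + 0.3188 × 121.9493 + 0.2624 × 122.9942
= 40.03805 + 9.95604 + 38.87744 + 32.27368 = 121.14521 u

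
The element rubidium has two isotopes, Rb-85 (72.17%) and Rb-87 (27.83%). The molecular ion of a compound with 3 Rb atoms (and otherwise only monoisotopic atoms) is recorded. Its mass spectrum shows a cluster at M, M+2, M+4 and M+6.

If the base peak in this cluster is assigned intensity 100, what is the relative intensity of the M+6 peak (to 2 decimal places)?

Binomial terms of (0.7217 + 0.2783)^3: M 0.3759, M+2 0.4349, M+4 0.1677, M+6 0.0216 → M+2 is the base peak.
P(M+2) = C(3,1) × 0.7217^2 × 0.2783^1 = 3 × 0.52085089 × 0.2783 = 0.434858 (base)
P(M+6) = C(3,3) × 0.7217^0 × 0.2783^3 = 1 × 1.0000 × 0.02155458 = 0.021555
Relative intensity = 0.021555 / 0.434858 × 100 = 4.96

4.96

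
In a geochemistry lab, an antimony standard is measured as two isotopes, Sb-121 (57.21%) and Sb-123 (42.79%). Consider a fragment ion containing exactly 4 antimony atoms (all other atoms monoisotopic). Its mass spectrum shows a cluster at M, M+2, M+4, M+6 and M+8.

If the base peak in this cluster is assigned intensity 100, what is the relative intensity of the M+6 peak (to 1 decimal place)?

Binomial terms of (0.5721 + 0.4279)^4: M 0.1071, M+2 0.3205, M+4 0.3596, M+6 0.1793, M+8 0.0335 → M+4 is the base peak.
P(M+4) = C(4,2) × 0.5721^2 × 0.4279^2 = 6 × 0.32729841 × 0.18309841 = 0.359567 (base)
P(M+6) = C(4,3) × 0.5721^1 × 0.4279^3 = 4 × 0.5721 × 0.07834781 = 0.179291
Relative intensity = 0.179291 / 0.359567 × 100 = 49.9

49.9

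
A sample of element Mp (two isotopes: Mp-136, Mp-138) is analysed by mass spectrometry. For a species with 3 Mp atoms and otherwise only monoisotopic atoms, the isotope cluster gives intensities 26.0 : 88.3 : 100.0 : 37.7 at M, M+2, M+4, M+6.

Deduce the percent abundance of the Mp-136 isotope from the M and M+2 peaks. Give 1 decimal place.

If p is the fraction of Mp that is Mp-136, then I(M+2)/I(M) = [C(3,1)·p^2·(1−p)] / p^3 = 3·(1−p)/p = 88.3/26.0 = 3.3962
(1−p)/p = 3.3962/3 = 1.1321  ⇒  p = 1/(1 + 1.1321) = 0.4690
Mp-136: 46.9%, Mp-138: 53.1%.

46.9%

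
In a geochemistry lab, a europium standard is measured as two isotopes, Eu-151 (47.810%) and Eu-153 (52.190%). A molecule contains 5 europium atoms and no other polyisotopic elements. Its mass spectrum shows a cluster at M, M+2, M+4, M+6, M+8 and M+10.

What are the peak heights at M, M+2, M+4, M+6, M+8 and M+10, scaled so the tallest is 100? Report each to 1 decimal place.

Expanding (0.47810 + 0.52190)^5:
P(M) = 0.47810^5 = 0.024980
P(M+2) = 5 × 0.47810^4 × 0.52190^1 = 0.136343
P(M+4) = 10 × 0.47810^3 × 0.52190^2 = 0.297667
P(M+6) = 10 × 0.47810^2 × 0.52190^3 = 0.324937
P(M+8) = 5 × 0.47810^1 × 0.52190^4 = 0.177353
P(M+10) = 0.52190^5 = 0.038720
The M+6 peak is largest (0.324937); scaling to 100 gives 7.7 : 42.0 : 91.6 : 100.0 : 54.6 : 11.9.

7.7 : 42.0 : 91.6 : 100.0 : 54.6 : 11.9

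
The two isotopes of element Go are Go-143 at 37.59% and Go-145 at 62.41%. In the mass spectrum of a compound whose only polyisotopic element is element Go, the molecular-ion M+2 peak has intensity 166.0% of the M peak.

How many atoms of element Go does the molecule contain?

1

With n Go atoms, P(M+2)/P(M) = C(n,1)·p^(n−1)q / p^n = n·q/p = n · 0.6241/0.3759.
n = 1.660 × 0.3759/0.6241 = 1.00 ≈ 1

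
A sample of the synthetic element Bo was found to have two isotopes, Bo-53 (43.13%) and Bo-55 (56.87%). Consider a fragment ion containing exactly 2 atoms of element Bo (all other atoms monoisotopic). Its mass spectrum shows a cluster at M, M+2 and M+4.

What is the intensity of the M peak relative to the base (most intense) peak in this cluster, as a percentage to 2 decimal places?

Binomial terms of (0.4313 + 0.5687)^2: M 0.1860, M+2 0.4906, M+4 0.3234 → M+2 is the base peak.
P(M+2) = C(2,1) × 0.4313^1 × 0.5687^1 = 2 × 0.4313 × 0.5687 = 0.490561 (base)
P(M) = C(2,0) × 0.4313^2 × 0.5687^0 = 1 × 0.18601969 × 1.0000 = 0.186020
Relative intensity = 0.186020 / 0.490561 × 100 = 37.92

37.92%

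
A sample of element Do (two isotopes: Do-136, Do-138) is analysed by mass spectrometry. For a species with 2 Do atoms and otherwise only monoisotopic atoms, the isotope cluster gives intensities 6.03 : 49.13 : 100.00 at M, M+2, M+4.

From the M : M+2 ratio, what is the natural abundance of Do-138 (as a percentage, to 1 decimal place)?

If p is the fraction of Do that is Do-136, then I(M+2)/I(M) = [C(2,1)·p^1·(1−p)] / p^2 = 2·(1−p)/p = 49.13/6.03 = 8.1476
(1−p)/p = 8.1476/2 = 4.0738  ⇒  p = 1/(1 + 4.0738) = 0.1971
Do-136: 19.7%, Do-138: 80.3%.

80.3%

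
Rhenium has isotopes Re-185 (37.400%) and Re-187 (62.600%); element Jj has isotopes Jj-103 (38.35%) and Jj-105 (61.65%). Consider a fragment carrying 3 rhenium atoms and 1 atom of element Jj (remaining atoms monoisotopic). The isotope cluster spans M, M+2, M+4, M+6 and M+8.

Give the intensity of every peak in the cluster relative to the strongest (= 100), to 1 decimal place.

Rhenium pattern (n=3): 0.05231362 : 0.26268713 : 0.43968487 : 0.24531438
Element Jj pattern (n=1): 0.3835 : 0.6165
Convolve the two distributions (both contribute in 2-u steps):
  M: 0.05231362×0.3835 = 0.020062
  M+2: 0.05231362×0.6165 + 0.26268713×0.3835 = 0.132992
  M+4: 0.26268713×0.6165 + 0.43968487×0.3835 = 0.330566
  M+6: 0.43968487×0.6165 + 0.24531438×0.3835 = 0.365144
  M+8: 0.24531438×0.6165 = 0.151236
Scale to base peak (0.365144) = 100: 5.5 : 36.4 : 90.5 : 100.0 : 41.4

5.5 : 36.4 : 90.5 : 100.0 : 41.4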